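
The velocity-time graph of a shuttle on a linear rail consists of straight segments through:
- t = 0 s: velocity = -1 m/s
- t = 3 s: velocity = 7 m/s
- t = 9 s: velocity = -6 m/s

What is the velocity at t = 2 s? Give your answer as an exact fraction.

13/3 m/s

On 0–3 s the graph is linear from -1 to 7 m/s: v(2) = -1 + (7 − -1)·(2 − 0)/(3 − 0) = 13/3 m/s.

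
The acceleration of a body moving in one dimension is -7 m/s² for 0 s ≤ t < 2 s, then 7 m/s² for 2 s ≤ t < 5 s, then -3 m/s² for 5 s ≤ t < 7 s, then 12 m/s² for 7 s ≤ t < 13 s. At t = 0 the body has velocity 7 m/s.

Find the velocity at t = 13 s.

Δv equals the area under the a-t graph; then v = v₀ + Δv.
0–2 s: -7 × 2 = -14 m/s
2–5 s: 7 × 3 = 21 m/s
5–7 s: -3 × 2 = -6 m/s
7–13 s: 12 × 6 = 72 m/s
Δv = 73 m/s, so v(13) = 7 + (73) = 80 m/s.

80 m/s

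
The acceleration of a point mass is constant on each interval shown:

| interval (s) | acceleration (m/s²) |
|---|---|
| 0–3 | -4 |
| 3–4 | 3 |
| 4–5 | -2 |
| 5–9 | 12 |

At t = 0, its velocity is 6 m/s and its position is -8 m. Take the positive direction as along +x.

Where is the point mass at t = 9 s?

On each constant-a segment, Δv = aΔt and Δx = v₀Δt + ½aΔt²; chain segment to segment.
0–3 s: v starts 6 m/s; Δx = 6·3 + ½·-4·3² = 0 m; v ends -6 m/s.
3–4 s: v starts -6 m/s; Δx = -6·1 + ½·3·1² = -4.5 m; v ends -3 m/s.
4–5 s: v starts -3 m/s; Δx = -3·1 + ½·-2·1² = -4 m; v ends -5 m/s.
5–9 s: v starts -5 m/s; Δx = -5·4 + ½·12·4² = 76 m; v ends 43 m/s.
x(9) = -8 + Σ Δx = 59.5 m.

59.5 m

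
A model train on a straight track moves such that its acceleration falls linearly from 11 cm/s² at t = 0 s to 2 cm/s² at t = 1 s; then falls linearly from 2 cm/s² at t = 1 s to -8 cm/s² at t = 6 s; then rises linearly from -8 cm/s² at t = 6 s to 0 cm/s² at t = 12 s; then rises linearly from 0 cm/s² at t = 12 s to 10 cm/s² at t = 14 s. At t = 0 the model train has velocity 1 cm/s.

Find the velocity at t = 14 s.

Δv equals the area under the a-t graph; then v = v₀ + Δv.
0–1 s: ½(11 + 2)(1) = 6.5 cm/s
1–6 s: ½(2 + -8)(5) = -15 cm/s
6–12 s: ½(-8 + 0)(6) = -24 cm/s
12–14 s: ½(0 + 10)(2) = 10 cm/s
Δv = -22.5 cm/s, so v(14) = 1 + (-22.5) = -21.5 cm/s.

-21.5 cm/s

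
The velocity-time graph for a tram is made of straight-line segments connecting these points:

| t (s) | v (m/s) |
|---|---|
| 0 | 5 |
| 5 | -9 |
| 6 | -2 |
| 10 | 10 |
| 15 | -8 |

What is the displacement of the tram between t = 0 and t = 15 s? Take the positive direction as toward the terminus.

Displacement is the signed area under the v-t curve.
0–5 s: ½(5 + -9)(5) = -10 m
5–6 s: ½(-9 + -2)(1) = -5.5 m
6–10 s: ½(-2 + 10)(4) = 16 m
10–15 s: ½(10 + -8)(5) = 5 m
Net displacement = 5.5 m

5.5 m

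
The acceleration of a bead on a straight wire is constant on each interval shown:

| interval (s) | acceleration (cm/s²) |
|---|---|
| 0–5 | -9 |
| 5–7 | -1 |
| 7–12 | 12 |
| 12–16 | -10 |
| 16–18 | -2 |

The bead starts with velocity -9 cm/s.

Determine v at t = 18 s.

-40 cm/s

Δv equals the area under the a-t graph; then v = v₀ + Δv.
0–5 s: -9 × 5 = -45 cm/s
5–7 s: -1 × 2 = -2 cm/s
7–12 s: 12 × 5 = 60 cm/s
12–16 s: -10 × 4 = -40 cm/s
16–18 s: -2 × 2 = -4 cm/s
Δv = -31 cm/s, so v(18) = -9 + (-31) = -40 cm/s.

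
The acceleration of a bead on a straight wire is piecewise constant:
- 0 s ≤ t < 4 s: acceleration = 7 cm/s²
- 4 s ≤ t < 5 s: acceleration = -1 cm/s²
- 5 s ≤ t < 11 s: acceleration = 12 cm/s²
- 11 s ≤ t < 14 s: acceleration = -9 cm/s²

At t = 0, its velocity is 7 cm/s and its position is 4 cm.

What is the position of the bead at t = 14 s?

820 cm

On each constant-a segment, Δv = aΔt and Δx = v₀Δt + ½aΔt²; chain segment to segment.
0–4 s: v starts 7 cm/s; Δx = 7·4 + ½·7·4² = 84 cm; v ends 35 cm/s.
4–5 s: v starts 35 cm/s; Δx = 35·1 + ½·-1·1² = 34.5 cm; v ends 34 cm/s.
5–11 s: v starts 34 cm/s; Δx = 34·6 + ½·12·6² = 420 cm; v ends 106 cm/s.
11–14 s: v starts 106 cm/s; Δx = 106·3 + ½·-9·3² = 277.5 cm; v ends 79 cm/s.
x(14) = 4 + Σ Δx = 820 cm.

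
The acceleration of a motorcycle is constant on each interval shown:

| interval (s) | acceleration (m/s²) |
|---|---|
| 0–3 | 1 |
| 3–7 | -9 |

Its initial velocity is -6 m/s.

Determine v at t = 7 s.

-39 m/s

Δv equals the area under the a-t graph; then v = v₀ + Δv.
0–3 s: 1 × 3 = 3 m/s
3–7 s: -9 × 4 = -36 m/s
Δv = -33 m/s, so v(7) = -6 + (-33) = -39 m/s.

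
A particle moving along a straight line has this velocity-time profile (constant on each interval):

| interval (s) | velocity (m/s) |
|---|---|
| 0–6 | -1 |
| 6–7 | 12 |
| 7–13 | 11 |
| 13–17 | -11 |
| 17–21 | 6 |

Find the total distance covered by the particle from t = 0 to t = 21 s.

152 m

Total distance travelled is ∫|v| dt — sum the magnitudes of each area piece.
0–6 s: |-1| × 6 = 6 m
6–7 s: |12| × 1 = 12 m
7–13 s: |11| × 6 = 66 m
13–17 s: |-11| × 4 = 44 m
17–21 s: |6| × 4 = 24 m
Total distance = 152 m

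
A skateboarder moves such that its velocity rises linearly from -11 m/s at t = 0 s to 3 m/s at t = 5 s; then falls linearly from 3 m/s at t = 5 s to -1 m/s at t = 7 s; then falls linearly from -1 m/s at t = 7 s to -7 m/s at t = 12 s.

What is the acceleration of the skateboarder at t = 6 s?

-2 m/s²

Acceleration is the slope of the v-t graph on 5–7 s: (-1 − 3)/(7 − 5) = -2 m/s².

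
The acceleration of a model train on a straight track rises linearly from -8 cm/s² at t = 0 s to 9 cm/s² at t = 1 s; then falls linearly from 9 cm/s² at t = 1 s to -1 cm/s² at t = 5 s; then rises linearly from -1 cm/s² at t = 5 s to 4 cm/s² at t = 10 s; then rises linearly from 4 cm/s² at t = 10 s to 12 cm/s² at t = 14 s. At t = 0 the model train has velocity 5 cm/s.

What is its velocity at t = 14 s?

61 cm/s

Δv equals the area under the a-t graph; then v = v₀ + Δv.
0–1 s: ½(-8 + 9)(1) = 0.5 cm/s
1–5 s: ½(9 + -1)(4) = 16 cm/s
5–10 s: ½(-1 + 4)(5) = 7.5 cm/s
10–14 s: ½(4 + 12)(4) = 32 cm/s
Δv = 56 cm/s, so v(14) = 5 + (56) = 61 cm/s.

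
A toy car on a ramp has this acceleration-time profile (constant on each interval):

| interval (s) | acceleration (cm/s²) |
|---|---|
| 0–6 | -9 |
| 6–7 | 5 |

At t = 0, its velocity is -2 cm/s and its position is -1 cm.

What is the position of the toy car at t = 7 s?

-228.5 cm

On each constant-a segment, Δv = aΔt and Δx = v₀Δt + ½aΔt²; chain segment to segment.
0–6 s: v starts -2 cm/s; Δx = -2·6 + ½·-9·6² = -174 cm; v ends -56 cm/s.
6–7 s: v starts -56 cm/s; Δx = -56·1 + ½·5·1² = -53.5 cm; v ends -51 cm/s.
x(7) = -1 + Σ Δx = -228.5 cm.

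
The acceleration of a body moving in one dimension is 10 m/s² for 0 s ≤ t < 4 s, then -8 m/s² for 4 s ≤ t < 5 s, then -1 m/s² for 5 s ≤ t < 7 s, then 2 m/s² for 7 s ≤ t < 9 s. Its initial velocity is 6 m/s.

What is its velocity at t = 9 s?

40 m/s

Δv equals the area under the a-t graph; then v = v₀ + Δv.
0–4 s: 10 × 4 = 40 m/s
4–5 s: -8 × 1 = -8 m/s
5–7 s: -1 × 2 = -2 m/s
7–9 s: 2 × 2 = 4 m/s
Δv = 34 m/s, so v(9) = 6 + (34) = 40 m/s.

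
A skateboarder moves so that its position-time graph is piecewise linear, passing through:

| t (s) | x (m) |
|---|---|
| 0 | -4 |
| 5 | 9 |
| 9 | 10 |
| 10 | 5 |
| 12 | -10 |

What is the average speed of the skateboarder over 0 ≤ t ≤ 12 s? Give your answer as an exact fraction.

17/6 m/s

Average speed = (total path length)/(elapsed time); on a piecewise-linear x-t graph the path length is Σ|Δx|.
0–5 s: |Δx| = |9 − -4| = 13 m
5–9 s: |Δx| = |10 − 9| = 1 m
9–10 s: |Δx| = |5 − 10| = 5 m
10–12 s: |Δx| = |-10 − 5| = 15 m
Total path = 34 m; average speed = 34/12 = 17/6 m/s.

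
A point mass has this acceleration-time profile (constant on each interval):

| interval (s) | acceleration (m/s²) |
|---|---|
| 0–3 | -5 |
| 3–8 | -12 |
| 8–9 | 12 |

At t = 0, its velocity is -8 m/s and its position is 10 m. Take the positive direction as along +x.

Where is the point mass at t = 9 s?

On each constant-a segment, Δv = aΔt and Δx = v₀Δt + ½aΔt²; chain segment to segment.
0–3 s: v starts -8 m/s; Δx = -8·3 + ½·-5·3² = -46.5 m; v ends -23 m/s.
3–8 s: v starts -23 m/s; Δx = -23·5 + ½·-12·5² = -265 m; v ends -83 m/s.
8–9 s: v starts -83 m/s; Δx = -83·1 + ½·12·1² = -77 m; v ends -71 m/s.
x(9) = 10 + Σ Δx = -378.5 m.

-378.5 m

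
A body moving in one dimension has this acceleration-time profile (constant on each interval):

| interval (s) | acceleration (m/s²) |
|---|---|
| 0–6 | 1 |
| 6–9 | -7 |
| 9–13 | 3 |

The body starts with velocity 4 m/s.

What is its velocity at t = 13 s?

Δv equals the area under the a-t graph; then v = v₀ + Δv.
0–6 s: 1 × 6 = 6 m/s
6–9 s: -7 × 3 = -21 m/s
9–13 s: 3 × 4 = 12 m/s
Δv = -3 m/s, so v(13) = 4 + (-3) = 1 m/s.

1 m/s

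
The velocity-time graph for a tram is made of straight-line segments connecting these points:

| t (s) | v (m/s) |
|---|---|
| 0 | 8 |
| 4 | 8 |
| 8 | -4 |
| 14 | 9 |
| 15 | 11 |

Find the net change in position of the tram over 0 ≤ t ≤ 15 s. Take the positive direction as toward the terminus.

Net displacement equals the area under the velocity-time graph (areas below the axis count negative).
0–4 s: 8 × 4 = 32 m
4–8 s: ½(8 + -4)(4) = 8 m
8–14 s: ½(-4 + 9)(6) = 15 m
14–15 s: ½(9 + 11)(1) = 10 m
Net displacement = 65 m

65 m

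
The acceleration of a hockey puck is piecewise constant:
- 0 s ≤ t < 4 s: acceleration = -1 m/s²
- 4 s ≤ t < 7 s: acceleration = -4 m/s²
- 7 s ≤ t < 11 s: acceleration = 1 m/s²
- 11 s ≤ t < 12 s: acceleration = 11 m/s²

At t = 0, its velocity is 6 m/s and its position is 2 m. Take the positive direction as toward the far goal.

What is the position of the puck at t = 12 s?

On each constant-a segment, Δv = aΔt and Δx = v₀Δt + ½aΔt²; chain segment to segment.
0–4 s: v starts 6 m/s; Δx = 6·4 + ½·-1·4² = 16 m; v ends 2 m/s.
4–7 s: v starts 2 m/s; Δx = 2·3 + ½·-4·3² = -12 m; v ends -10 m/s.
7–11 s: v starts -10 m/s; Δx = -10·4 + ½·1·4² = -32 m; v ends -6 m/s.
11–12 s: v starts -6 m/s; Δx = -6·1 + ½·11·1² = -0.5 m; v ends 5 m/s.
x(12) = 2 + Σ Δx = -26.5 m.

-26.5 m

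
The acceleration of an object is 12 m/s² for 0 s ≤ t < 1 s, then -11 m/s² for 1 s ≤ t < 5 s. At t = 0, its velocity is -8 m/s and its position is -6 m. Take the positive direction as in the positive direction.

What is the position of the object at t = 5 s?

On each constant-a segment, Δv = aΔt and Δx = v₀Δt + ½aΔt²; chain segment to segment.
0–1 s: v starts -8 m/s; Δx = -8·1 + ½·12·1² = -2 m; v ends 4 m/s.
1–5 s: v starts 4 m/s; Δx = 4·4 + ½·-11·4² = -72 m; v ends -40 m/s.
x(5) = -6 + Σ Δx = -80 m.

-80 m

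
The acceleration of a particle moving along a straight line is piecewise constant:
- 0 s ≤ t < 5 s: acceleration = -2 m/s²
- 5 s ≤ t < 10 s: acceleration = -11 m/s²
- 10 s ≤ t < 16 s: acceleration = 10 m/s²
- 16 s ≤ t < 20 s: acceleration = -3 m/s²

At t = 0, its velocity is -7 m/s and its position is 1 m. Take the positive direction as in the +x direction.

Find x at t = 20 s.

On each constant-a segment, Δv = aΔt and Δx = v₀Δt + ½aΔt²; chain segment to segment.
0–5 s: v starts -7 m/s; Δx = -7·5 + ½·-2·5² = -60 m; v ends -17 m/s.
5–10 s: v starts -17 m/s; Δx = -17·5 + ½·-11·5² = -222.5 m; v ends -72 m/s.
10–16 s: v starts -72 m/s; Δx = -72·6 + ½·10·6² = -252 m; v ends -12 m/s.
16–20 s: v starts -12 m/s; Δx = -12·4 + ½·-3·4² = -72 m; v ends -24 m/s.
x(20) = 1 + Σ Δx = -605.5 m.

-605.5 m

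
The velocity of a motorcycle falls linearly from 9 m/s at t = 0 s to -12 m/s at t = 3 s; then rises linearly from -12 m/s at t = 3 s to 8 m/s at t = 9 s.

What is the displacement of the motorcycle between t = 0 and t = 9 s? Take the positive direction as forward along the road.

Displacement is the signed area under the v-t curve.
0–3 s: ½(9 + -12)(3) = -4.5 m
3–9 s: ½(-12 + 8)(6) = -12 m
Net displacement = -16.5 m

-16.5 m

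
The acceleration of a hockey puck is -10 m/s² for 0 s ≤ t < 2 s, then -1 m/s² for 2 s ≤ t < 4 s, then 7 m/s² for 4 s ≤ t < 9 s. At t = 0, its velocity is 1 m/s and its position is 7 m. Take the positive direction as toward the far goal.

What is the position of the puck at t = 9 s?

-68.5 m

On each constant-a segment, Δv = aΔt and Δx = v₀Δt + ½aΔt²; chain segment to segment.
0–2 s: v starts 1 m/s; Δx = 1·2 + ½·-10·2² = -18 m; v ends -19 m/s.
2–4 s: v starts -19 m/s; Δx = -19·2 + ½·-1·2² = -40 m; v ends -21 m/s.
4–9 s: v starts -21 m/s; Δx = -21·5 + ½·7·5² = -17.5 m; v ends 14 m/s.
x(9) = 7 + Σ Δx = -68.5 m.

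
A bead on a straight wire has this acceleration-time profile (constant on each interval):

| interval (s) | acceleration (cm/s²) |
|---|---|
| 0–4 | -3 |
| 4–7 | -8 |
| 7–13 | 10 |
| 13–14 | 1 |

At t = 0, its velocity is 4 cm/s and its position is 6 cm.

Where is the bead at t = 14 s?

On each constant-a segment, Δv = aΔt and Δx = v₀Δt + ½aΔt²; chain segment to segment.
0–4 s: v starts 4 cm/s; Δx = 4·4 + ½·-3·4² = -8 cm; v ends -8 cm/s.
4–7 s: v starts -8 cm/s; Δx = -8·3 + ½·-8·3² = -60 cm; v ends -32 cm/s.
7–13 s: v starts -32 cm/s; Δx = -32·6 + ½·10·6² = -12 cm; v ends 28 cm/s.
13–14 s: v starts 28 cm/s; Δx = 28·1 + ½·1·1² = 28.5 cm; v ends 29 cm/s.
x(14) = 6 + Σ Δx = -45.5 cm.

-45.5 cm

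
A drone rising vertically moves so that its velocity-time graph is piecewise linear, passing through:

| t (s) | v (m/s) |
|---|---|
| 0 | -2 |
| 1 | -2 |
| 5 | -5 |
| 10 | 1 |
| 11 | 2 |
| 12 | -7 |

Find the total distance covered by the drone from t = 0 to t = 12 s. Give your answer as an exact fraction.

Distance (not displacement) is the total path length: add the absolute areas under v-t.
0–1 s: |-2| × 1 = 2 m
1–5 s: |½(-2 + -5)(4)| = 14 m
5–10 s: v = 0 at t = 55/6 s; triangle areas 125/12 + 5/12 = 65/6 m
10–11 s: |½(1 + 2)(1)| = 1.5 m
11–12 s: v = 0 at t = 101/9 s; triangle areas 2/9 + 49/18 = 53/18 m
Total distance = 563/18 m

563/18 m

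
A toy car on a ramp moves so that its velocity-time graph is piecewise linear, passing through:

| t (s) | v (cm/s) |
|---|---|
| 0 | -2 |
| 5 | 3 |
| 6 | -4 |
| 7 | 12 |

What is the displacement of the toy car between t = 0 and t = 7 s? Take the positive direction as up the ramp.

Net displacement equals the area under the velocity-time graph (areas below the axis count negative).
0–5 s: ½(-2 + 3)(5) = 2.5 cm
5–6 s: ½(3 + -4)(1) = -0.5 cm
6–7 s: ½(-4 + 12)(1) = 4 cm
Net displacement = 6 cm

6 cm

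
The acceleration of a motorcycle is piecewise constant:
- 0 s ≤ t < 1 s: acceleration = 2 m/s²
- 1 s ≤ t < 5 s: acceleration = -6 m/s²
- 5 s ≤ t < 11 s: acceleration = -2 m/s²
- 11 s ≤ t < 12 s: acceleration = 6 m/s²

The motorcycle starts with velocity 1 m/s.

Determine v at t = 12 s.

Δv equals the area under the a-t graph; then v = v₀ + Δv.
0–1 s: 2 × 1 = 2 m/s
1–5 s: -6 × 4 = -24 m/s
5–11 s: -2 × 6 = -12 m/s
11–12 s: 6 × 1 = 6 m/s
Δv = -28 m/s, so v(12) = 1 + (-28) = -27 m/s.

-27 m/s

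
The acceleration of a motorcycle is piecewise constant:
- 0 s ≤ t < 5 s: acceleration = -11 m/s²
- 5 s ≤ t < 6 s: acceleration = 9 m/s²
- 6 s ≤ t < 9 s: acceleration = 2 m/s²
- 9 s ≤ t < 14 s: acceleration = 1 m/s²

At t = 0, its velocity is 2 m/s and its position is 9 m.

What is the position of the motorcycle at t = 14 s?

-467.5 m

On each constant-a segment, Δv = aΔt and Δx = v₀Δt + ½aΔt²; chain segment to segment.
0–5 s: v starts 2 m/s; Δx = 2·5 + ½·-11·5² = -127.5 m; v ends -53 m/s.
5–6 s: v starts -53 m/s; Δx = -53·1 + ½·9·1² = -48.5 m; v ends -44 m/s.
6–9 s: v starts -44 m/s; Δx = -44·3 + ½·2·3² = -123 m; v ends -38 m/s.
9–14 s: v starts -38 m/s; Δx = -38·5 + ½·1·5² = -177.5 m; v ends -33 m/s.
x(14) = 9 + Σ Δx = -467.5 m.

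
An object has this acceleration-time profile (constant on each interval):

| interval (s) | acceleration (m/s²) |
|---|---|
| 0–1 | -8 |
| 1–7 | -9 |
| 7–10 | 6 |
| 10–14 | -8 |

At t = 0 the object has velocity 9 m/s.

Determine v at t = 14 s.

Δv equals the area under the a-t graph; then v = v₀ + Δv.
0–1 s: -8 × 1 = -8 m/s
1–7 s: -9 × 6 = -54 m/s
7–10 s: 6 × 3 = 18 m/s
10–14 s: -8 × 4 = -32 m/s
Δv = -76 m/s, so v(14) = 9 + (-76) = -67 m/s.

-67 m/s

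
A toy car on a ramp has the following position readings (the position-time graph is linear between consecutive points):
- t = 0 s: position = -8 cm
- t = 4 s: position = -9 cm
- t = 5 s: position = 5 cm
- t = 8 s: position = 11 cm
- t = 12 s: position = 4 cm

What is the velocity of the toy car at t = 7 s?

Velocity is the slope of the x-t graph on 5–8 s: (11 − 5)/(8 − 5) = 2 cm/s.

2 cm/s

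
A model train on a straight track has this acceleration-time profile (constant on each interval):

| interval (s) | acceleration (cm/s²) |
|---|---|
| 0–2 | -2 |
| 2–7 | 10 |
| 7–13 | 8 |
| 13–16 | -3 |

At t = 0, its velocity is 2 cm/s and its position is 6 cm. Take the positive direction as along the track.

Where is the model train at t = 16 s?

On each constant-a segment, Δv = aΔt and Δx = v₀Δt + ½aΔt²; chain segment to segment.
0–2 s: v starts 2 cm/s; Δx = 2·2 + ½·-2·2² = 0 cm; v ends -2 cm/s.
2–7 s: v starts -2 cm/s; Δx = -2·5 + ½·10·5² = 115 cm; v ends 48 cm/s.
7–13 s: v starts 48 cm/s; Δx = 48·6 + ½·8·6² = 432 cm; v ends 96 cm/s.
13–16 s: v starts 96 cm/s; Δx = 96·3 + ½·-3·3² = 274.5 cm; v ends 87 cm/s.
x(16) = 6 + Σ Δx = 827.5 cm.

827.5 cm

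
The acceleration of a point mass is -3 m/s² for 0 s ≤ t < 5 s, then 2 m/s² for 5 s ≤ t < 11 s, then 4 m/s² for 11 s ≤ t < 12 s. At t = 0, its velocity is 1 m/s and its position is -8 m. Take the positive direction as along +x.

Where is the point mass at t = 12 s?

On each constant-a segment, Δv = aΔt and Δx = v₀Δt + ½aΔt²; chain segment to segment.
0–5 s: v starts 1 m/s; Δx = 1·5 + ½·-3·5² = -32.5 m; v ends -14 m/s.
5–11 s: v starts -14 m/s; Δx = -14·6 + ½·2·6² = -48 m; v ends -2 m/s.
11–12 s: v starts -2 m/s; Δx = -2·1 + ½·4·1² = 0 m; v ends 2 m/s.
x(12) = -8 + Σ Δx = -88.5 m.

-88.5 m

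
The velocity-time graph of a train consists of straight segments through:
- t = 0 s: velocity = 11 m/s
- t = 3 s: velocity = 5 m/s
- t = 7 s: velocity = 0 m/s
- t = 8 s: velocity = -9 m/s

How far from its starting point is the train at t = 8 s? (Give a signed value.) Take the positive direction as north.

Net displacement equals the area under the velocity-time graph (areas below the axis count negative).
0–3 s: ½(11 + 5)(3) = 24 m
3–7 s: ½(5 + 0)(4) = 10 m
7–8 s: ½(0 + -9)(1) = -4.5 m
Net displacement = 29.5 m

29.5 m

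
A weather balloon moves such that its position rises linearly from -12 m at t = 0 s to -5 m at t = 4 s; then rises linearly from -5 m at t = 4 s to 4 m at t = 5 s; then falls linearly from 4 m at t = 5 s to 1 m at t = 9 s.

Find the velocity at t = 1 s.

1.75 m/s

Velocity is the slope of the x-t graph on 0–4 s: (-5 − -12)/(4 − 0) = 1.75 m/s.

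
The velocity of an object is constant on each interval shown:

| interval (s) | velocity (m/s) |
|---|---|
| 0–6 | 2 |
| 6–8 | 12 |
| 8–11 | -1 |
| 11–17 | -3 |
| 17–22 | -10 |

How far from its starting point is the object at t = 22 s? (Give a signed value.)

Displacement is the signed area under the v-t curve.
0–6 s: 2 × 6 = 12 m
6–8 s: 12 × 2 = 24 m
8–11 s: -1 × 3 = -3 m
11–17 s: -3 × 6 = -18 m
17–22 s: -10 × 5 = -50 m
Net displacement = -35 m

-35 m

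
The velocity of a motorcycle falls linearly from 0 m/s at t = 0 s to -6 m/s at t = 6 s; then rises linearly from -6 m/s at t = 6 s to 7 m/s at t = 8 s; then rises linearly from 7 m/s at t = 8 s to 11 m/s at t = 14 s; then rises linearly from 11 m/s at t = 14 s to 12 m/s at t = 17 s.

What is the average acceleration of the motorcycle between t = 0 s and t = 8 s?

Average acceleration = Δv/Δt = (7 − 0)/(8 − 0) = 0.875 m/s².

0.875 m/s²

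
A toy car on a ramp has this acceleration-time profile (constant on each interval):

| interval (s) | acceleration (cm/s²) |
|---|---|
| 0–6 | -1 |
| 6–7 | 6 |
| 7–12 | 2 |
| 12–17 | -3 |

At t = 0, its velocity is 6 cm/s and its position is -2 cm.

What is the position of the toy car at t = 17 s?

116.5 cm

On each constant-a segment, Δv = aΔt and Δx = v₀Δt + ½aΔt²; chain segment to segment.
0–6 s: v starts 6 cm/s; Δx = 6·6 + ½·-1·6² = 18 cm; v ends 0 cm/s.
6–7 s: v starts 0 cm/s; Δx = 0·1 + ½·6·1² = 3 cm; v ends 6 cm/s.
7–12 s: v starts 6 cm/s; Δx = 6·5 + ½·2·5² = 55 cm; v ends 16 cm/s.
12–17 s: v starts 16 cm/s; Δx = 16·5 + ½·-3·5² = 42.5 cm; v ends 1 cm/s.
x(17) = -2 + Σ Δx = 116.5 cm.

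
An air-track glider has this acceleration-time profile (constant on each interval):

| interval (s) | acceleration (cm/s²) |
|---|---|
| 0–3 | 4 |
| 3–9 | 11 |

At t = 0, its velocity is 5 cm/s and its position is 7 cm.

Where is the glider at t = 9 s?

On each constant-a segment, Δv = aΔt and Δx = v₀Δt + ½aΔt²; chain segment to segment.
0–3 s: v starts 5 cm/s; Δx = 5·3 + ½·4·3² = 33 cm; v ends 17 cm/s.
3–9 s: v starts 17 cm/s; Δx = 17·6 + ½·11·6² = 300 cm; v ends 83 cm/s.
x(9) = 7 + Σ Δx = 340 cm.

340 cm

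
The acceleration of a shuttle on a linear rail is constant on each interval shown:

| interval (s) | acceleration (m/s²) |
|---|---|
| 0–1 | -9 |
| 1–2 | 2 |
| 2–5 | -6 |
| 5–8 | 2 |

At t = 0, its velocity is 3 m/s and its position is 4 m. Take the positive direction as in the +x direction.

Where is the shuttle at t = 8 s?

-98.5 m

On each constant-a segment, Δv = aΔt and Δx = v₀Δt + ½aΔt²; chain segment to segment.
0–1 s: v starts 3 m/s; Δx = 3·1 + ½·-9·1² = -1.5 m; v ends -6 m/s.
1–2 s: v starts -6 m/s; Δx = -6·1 + ½·2·1² = -5 m; v ends -4 m/s.
2–5 s: v starts -4 m/s; Δx = -4·3 + ½·-6·3² = -39 m; v ends -22 m/s.
5–8 s: v starts -22 m/s; Δx = -22·3 + ½·2·3² = -57 m; v ends -16 m/s.
x(8) = 4 + Σ Δx = -98.5 m.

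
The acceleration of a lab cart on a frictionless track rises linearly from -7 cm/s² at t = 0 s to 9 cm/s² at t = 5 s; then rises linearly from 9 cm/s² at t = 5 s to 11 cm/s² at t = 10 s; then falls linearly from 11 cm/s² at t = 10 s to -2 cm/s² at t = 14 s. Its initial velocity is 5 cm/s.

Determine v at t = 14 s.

78 cm/s

Δv equals the area under the a-t graph; then v = v₀ + Δv.
0–5 s: ½(-7 + 9)(5) = 5 cm/s
5–10 s: ½(9 + 11)(5) = 50 cm/s
10–14 s: ½(11 + -2)(4) = 18 cm/s
Δv = 73 cm/s, so v(14) = 5 + (73) = 78 cm/s.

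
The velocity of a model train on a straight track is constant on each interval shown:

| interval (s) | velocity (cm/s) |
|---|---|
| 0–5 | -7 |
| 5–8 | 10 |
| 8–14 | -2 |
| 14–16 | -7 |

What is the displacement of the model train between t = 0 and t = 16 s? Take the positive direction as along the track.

Displacement is the signed area under the v-t curve.
0–5 s: -7 × 5 = -35 cm
5–8 s: 10 × 3 = 30 cm
8–14 s: -2 × 6 = -12 cm
14–16 s: -7 × 2 = -14 cm
Net displacement = -31 cm

-31 cm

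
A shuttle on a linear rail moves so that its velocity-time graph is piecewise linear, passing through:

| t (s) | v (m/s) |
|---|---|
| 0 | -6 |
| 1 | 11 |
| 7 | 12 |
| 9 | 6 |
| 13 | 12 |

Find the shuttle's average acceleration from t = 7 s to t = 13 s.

Average acceleration = Δv/Δt = (12 − 12)/(13 − 7) = 0 m/s².

0 m/s²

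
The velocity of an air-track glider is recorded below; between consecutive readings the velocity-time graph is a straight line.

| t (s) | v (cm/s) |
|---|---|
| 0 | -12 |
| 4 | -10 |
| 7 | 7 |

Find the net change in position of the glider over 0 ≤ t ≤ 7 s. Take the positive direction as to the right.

Net displacement equals the area under the velocity-time graph (areas below the axis count negative).
0–4 s: ½(-12 + -10)(4) = -44 cm
4–7 s: ½(-10 + 7)(3) = -4.5 cm
Net displacement = -48.5 cm

-48.5 cm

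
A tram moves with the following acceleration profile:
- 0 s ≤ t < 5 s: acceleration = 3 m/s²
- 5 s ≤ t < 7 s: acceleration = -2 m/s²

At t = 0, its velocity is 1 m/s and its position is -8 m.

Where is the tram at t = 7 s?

62.5 m

On each constant-a segment, Δv = aΔt and Δx = v₀Δt + ½aΔt²; chain segment to segment.
0–5 s: v starts 1 m/s; Δx = 1·5 + ½·3·5² = 42.5 m; v ends 16 m/s.
5–7 s: v starts 16 m/s; Δx = 16·2 + ½·-2·2² = 28 m; v ends 12 m/s.
x(7) = -8 + Σ Δx = 62.5 m.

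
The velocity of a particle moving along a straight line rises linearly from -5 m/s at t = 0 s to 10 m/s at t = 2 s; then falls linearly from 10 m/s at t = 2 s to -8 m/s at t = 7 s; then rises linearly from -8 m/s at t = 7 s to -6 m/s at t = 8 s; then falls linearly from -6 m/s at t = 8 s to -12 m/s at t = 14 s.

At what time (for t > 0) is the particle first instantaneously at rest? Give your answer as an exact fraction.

t = 2/3 s

v changes sign on 0–2 s (from -5 to 10); the graph is linear there, so v = 0 at t = 0 + (5)·(2 − 0)/(10 − -5) = 2/3 s.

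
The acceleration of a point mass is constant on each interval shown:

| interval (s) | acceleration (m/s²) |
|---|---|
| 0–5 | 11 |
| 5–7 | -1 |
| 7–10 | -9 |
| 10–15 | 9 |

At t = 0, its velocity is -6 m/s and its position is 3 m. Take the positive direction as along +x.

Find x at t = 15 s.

On each constant-a segment, Δv = aΔt and Δx = v₀Δt + ½aΔt²; chain segment to segment.
0–5 s: v starts -6 m/s; Δx = -6·5 + ½·11·5² = 107.5 m; v ends 49 m/s.
5–7 s: v starts 49 m/s; Δx = 49·2 + ½·-1·2² = 96 m; v ends 47 m/s.
7–10 s: v starts 47 m/s; Δx = 47·3 + ½·-9·3² = 100.5 m; v ends 20 m/s.
10–15 s: v starts 20 m/s; Δx = 20·5 + ½·9·5² = 212.5 m; v ends 65 m/s.
x(15) = 3 + Σ Δx = 519.5 m.

519.5 m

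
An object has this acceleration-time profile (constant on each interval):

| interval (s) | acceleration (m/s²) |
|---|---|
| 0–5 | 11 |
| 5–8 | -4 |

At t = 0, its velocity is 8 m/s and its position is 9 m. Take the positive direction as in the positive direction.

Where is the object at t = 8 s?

357.5 m

On each constant-a segment, Δv = aΔt and Δx = v₀Δt + ½aΔt²; chain segment to segment.
0–5 s: v starts 8 m/s; Δx = 8·5 + ½·11·5² = 177.5 m; v ends 63 m/s.
5–8 s: v starts 63 m/s; Δx = 63·3 + ½·-4·3² = 171 m; v ends 51 m/s.
x(8) = 9 + Σ Δx = 357.5 m.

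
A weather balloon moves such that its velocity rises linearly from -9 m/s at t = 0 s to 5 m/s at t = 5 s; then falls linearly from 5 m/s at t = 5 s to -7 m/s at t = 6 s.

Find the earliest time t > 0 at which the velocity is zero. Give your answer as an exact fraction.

t = 45/14 s

v changes sign on 0–5 s (from -9 to 5); the graph is linear there, so v = 0 at t = 0 + (9)·(5 − 0)/(5 − -9) = 45/14 s.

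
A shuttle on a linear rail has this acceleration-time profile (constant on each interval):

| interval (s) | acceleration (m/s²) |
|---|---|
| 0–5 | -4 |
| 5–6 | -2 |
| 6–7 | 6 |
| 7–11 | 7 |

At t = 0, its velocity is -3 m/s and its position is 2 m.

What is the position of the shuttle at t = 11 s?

On each constant-a segment, Δv = aΔt and Δx = v₀Δt + ½aΔt²; chain segment to segment.
0–5 s: v starts -3 m/s; Δx = -3·5 + ½·-4·5² = -65 m; v ends -23 m/s.
5–6 s: v starts -23 m/s; Δx = -23·1 + ½·-2·1² = -24 m; v ends -25 m/s.
6–7 s: v starts -25 m/s; Δx = -25·1 + ½·6·1² = -22 m; v ends -19 m/s.
7–11 s: v starts -19 m/s; Δx = -19·4 + ½·7·4² = -20 m; v ends 9 m/s.
x(11) = 2 + Σ Δx = -129 m.

-129 m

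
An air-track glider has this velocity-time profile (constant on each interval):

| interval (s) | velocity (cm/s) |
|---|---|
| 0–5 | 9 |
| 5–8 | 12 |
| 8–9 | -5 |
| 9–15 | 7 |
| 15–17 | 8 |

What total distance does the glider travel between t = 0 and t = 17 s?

Total distance travelled is ∫|v| dt — sum the magnitudes of each area piece.
0–5 s: |9| × 5 = 45 cm
5–8 s: |12| × 3 = 36 cm
8–9 s: |-5| × 1 = 5 cm
9–15 s: |7| × 6 = 42 cm
15–17 s: |8| × 2 = 16 cm
Total distance = 144 cm

144 cm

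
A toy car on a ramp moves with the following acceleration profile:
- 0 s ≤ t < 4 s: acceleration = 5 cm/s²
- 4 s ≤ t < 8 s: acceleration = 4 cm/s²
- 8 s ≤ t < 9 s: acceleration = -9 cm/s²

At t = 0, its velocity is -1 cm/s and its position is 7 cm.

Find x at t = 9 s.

On each constant-a segment, Δv = aΔt and Δx = v₀Δt + ½aΔt²; chain segment to segment.
0–4 s: v starts -1 cm/s; Δx = -1·4 + ½·5·4² = 36 cm; v ends 19 cm/s.
4–8 s: v starts 19 cm/s; Δx = 19·4 + ½·4·4² = 108 cm; v ends 35 cm/s.
8–9 s: v starts 35 cm/s; Δx = 35·1 + ½·-9·1² = 30.5 cm; v ends 26 cm/s.
x(9) = 7 + Σ Δx = 181.5 cm.

181.5 cm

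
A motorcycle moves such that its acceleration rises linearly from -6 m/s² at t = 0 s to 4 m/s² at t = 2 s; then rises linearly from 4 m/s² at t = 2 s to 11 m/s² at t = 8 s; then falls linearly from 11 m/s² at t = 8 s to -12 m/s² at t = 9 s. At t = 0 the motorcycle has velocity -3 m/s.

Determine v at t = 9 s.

Δv equals the area under the a-t graph; then v = v₀ + Δv.
0–2 s: ½(-6 + 4)(2) = -2 m/s
2–8 s: ½(4 + 11)(6) = 45 m/s
8–9 s: ½(11 + -12)(1) = -0.5 m/s
Δv = 42.5 m/s, so v(9) = -3 + (42.5) = 39.5 m/s.

39.5 m/s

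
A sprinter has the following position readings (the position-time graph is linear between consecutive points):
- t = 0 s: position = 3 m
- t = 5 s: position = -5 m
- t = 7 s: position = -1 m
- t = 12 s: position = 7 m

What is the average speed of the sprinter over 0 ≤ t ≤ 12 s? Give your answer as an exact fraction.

5/3 m/s

Average speed = (total path length)/(elapsed time); on a piecewise-linear x-t graph the path length is Σ|Δx|.
0–5 s: |Δx| = |-5 − 3| = 8 m
5–7 s: |Δx| = |-1 − -5| = 4 m
7–12 s: |Δx| = |7 − -1| = 8 m
Total path = 20 m; average speed = 20/12 = 5/3 m/s.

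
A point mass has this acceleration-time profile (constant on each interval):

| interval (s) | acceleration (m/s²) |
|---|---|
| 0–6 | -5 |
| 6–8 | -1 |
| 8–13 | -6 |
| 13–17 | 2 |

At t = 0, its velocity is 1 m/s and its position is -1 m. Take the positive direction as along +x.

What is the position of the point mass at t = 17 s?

On each constant-a segment, Δv = aΔt and Δx = v₀Δt + ½aΔt²; chain segment to segment.
0–6 s: v starts 1 m/s; Δx = 1·6 + ½·-5·6² = -84 m; v ends -29 m/s.
6–8 s: v starts -29 m/s; Δx = -29·2 + ½·-1·2² = -60 m; v ends -31 m/s.
8–13 s: v starts -31 m/s; Δx = -31·5 + ½·-6·5² = -230 m; v ends -61 m/s.
13–17 s: v starts -61 m/s; Δx = -61·4 + ½·2·4² = -228 m; v ends -53 m/s.
x(17) = -1 + Σ Δx = -603 m.

-603 m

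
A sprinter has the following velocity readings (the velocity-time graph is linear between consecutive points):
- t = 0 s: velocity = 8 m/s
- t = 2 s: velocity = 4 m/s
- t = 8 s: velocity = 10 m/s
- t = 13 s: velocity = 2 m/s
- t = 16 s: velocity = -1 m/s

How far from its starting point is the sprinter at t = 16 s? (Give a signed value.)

Net displacement equals the area under the velocity-time graph (areas below the axis count negative).
0–2 s: ½(8 + 4)(2) = 12 m
2–8 s: ½(4 + 10)(6) = 42 m
8–13 s: ½(10 + 2)(5) = 30 m
13–16 s: ½(2 + -1)(3) = 1.5 m
Net displacement = 85.5 m

85.5 m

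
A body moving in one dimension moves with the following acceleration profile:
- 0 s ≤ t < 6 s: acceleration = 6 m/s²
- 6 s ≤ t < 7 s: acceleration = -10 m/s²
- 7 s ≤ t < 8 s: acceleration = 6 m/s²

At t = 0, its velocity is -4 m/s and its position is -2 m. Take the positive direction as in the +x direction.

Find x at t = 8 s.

134 m

On each constant-a segment, Δv = aΔt and Δx = v₀Δt + ½aΔt²; chain segment to segment.
0–6 s: v starts -4 m/s; Δx = -4·6 + ½·6·6² = 84 m; v ends 32 m/s.
6–7 s: v starts 32 m/s; Δx = 32·1 + ½·-10·1² = 27 m; v ends 22 m/s.
7–8 s: v starts 22 m/s; Δx = 22·1 + ½·6·1² = 25 m; v ends 28 m/s.
x(8) = -2 + Σ Δx = 134 m.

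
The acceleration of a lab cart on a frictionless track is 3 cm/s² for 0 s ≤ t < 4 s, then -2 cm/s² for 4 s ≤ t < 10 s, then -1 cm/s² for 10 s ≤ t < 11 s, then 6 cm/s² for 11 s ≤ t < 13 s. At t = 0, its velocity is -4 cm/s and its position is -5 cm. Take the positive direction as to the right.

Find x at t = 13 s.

On each constant-a segment, Δv = aΔt and Δx = v₀Δt + ½aΔt²; chain segment to segment.
0–4 s: v starts -4 cm/s; Δx = -4·4 + ½·3·4² = 8 cm; v ends 8 cm/s.
4–10 s: v starts 8 cm/s; Δx = 8·6 + ½·-2·6² = 12 cm; v ends -4 cm/s.
10–11 s: v starts -4 cm/s; Δx = -4·1 + ½·-1·1² = -4.5 cm; v ends -5 cm/s.
11–13 s: v starts -5 cm/s; Δx = -5·2 + ½·6·2² = 2 cm; v ends 7 cm/s.
x(13) = -5 + Σ Δx = 12.5 cm.

12.5 cm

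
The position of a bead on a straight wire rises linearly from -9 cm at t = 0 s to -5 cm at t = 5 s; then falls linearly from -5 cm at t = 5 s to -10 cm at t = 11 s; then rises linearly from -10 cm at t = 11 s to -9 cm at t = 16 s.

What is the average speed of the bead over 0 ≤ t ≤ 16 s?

0.625 cm/s

Average speed = (total path length)/(elapsed time); on a piecewise-linear x-t graph the path length is Σ|Δx|.
0–5 s: |Δx| = |-5 − -9| = 4 cm
5–11 s: |Δx| = |-10 − -5| = 5 cm
11–16 s: |Δx| = |-9 − -10| = 1 cm
Total path = 10 cm; average speed = 10/16 = 0.625 cm/s.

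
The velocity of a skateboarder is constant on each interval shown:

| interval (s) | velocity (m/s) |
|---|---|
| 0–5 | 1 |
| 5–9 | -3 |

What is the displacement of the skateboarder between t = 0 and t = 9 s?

Net displacement equals the area under the velocity-time graph (areas below the axis count negative).
0–5 s: 1 × 5 = 5 m
5–9 s: -3 × 4 = -12 m
Net displacement = -7 m

-7 m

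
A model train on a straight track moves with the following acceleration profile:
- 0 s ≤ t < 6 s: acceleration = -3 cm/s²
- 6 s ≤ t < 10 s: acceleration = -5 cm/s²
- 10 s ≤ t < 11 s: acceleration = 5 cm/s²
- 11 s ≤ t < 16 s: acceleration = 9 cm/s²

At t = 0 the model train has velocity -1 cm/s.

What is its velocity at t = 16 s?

11 cm/s

Δv equals the area under the a-t graph; then v = v₀ + Δv.
0–6 s: -3 × 6 = -18 cm/s
6–10 s: -5 × 4 = -20 cm/s
10–11 s: 5 × 1 = 5 cm/s
11–16 s: 9 × 5 = 45 cm/s
Δv = 12 cm/s, so v(16) = -1 + (12) = 11 cm/s.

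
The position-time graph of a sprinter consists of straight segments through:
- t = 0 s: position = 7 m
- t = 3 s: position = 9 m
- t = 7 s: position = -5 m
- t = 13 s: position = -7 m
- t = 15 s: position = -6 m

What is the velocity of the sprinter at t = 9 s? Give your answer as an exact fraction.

-1/3 m/s

Velocity is the slope of the x-t graph on 7–13 s: (-7 − -5)/(13 − 7) = -1/3 m/s.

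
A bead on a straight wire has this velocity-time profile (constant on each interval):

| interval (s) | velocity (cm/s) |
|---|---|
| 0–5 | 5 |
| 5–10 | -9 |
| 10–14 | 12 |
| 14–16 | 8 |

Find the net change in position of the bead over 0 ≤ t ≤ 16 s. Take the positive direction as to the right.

44 cm

Displacement is the signed area under the v-t curve.
0–5 s: 5 × 5 = 25 cm
5–10 s: -9 × 5 = -45 cm
10–14 s: 12 × 4 = 48 cm
14–16 s: 8 × 2 = 16 cm
Net displacement = 44 cm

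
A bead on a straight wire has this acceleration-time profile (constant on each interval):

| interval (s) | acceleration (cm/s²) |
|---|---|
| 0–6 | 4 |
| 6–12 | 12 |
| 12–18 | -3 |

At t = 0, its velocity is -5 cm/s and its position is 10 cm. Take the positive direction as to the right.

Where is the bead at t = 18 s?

On each constant-a segment, Δv = aΔt and Δx = v₀Δt + ½aΔt²; chain segment to segment.
0–6 s: v starts -5 cm/s; Δx = -5·6 + ½·4·6² = 42 cm; v ends 19 cm/s.
6–12 s: v starts 19 cm/s; Δx = 19·6 + ½·12·6² = 330 cm; v ends 91 cm/s.
12–18 s: v starts 91 cm/s; Δx = 91·6 + ½·-3·6² = 492 cm; v ends 73 cm/s.
x(18) = 10 + Σ Δx = 874 cm.

874 cm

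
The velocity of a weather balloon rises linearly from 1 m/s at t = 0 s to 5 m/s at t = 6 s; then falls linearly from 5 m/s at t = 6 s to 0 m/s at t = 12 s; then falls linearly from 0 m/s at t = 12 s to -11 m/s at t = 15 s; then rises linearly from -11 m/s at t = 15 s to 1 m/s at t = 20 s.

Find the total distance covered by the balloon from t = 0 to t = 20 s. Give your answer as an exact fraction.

Total distance travelled is ∫|v| dt — sum the magnitudes of each area piece.
0–6 s: |½(1 + 5)(6)| = 18 m
6–12 s: |½(5 + 0)(6)| = 15 m
12–15 s: |½(0 + -11)(3)| = 16.5 m
15–20 s: v = 0 at t = 235/12 s; triangle areas 605/24 + 5/24 = 305/12 m
Total distance = 899/12 m

899/12 m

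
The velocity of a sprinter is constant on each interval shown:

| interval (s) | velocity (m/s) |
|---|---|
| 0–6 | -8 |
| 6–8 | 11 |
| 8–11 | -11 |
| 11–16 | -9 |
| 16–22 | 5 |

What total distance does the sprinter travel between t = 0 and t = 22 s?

Distance (not displacement) is the total path length: add the absolute areas under v-t.
0–6 s: |-8| × 6 = 48 m
6–8 s: |11| × 2 = 22 m
8–11 s: |-11| × 3 = 33 m
11–16 s: |-9| × 5 = 45 m
16–22 s: |5| × 6 = 30 m
Total distance = 178 m

178 m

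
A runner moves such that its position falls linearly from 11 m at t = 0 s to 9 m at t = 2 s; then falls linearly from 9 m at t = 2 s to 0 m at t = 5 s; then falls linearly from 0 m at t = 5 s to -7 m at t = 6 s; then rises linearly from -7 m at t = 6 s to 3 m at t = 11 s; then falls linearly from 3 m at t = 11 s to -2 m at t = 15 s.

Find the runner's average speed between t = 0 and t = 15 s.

2.2 m/s

Average speed = (total path length)/(elapsed time); on a piecewise-linear x-t graph the path length is Σ|Δx|.
0–2 s: |Δx| = |9 − 11| = 2 m
2–5 s: |Δx| = |0 − 9| = 9 m
5–6 s: |Δx| = |-7 − 0| = 7 m
6–11 s: |Δx| = |3 − -7| = 10 m
11–15 s: |Δx| = |-2 − 3| = 5 m
Total path = 33 m; average speed = 33/15 = 2.2 m/s.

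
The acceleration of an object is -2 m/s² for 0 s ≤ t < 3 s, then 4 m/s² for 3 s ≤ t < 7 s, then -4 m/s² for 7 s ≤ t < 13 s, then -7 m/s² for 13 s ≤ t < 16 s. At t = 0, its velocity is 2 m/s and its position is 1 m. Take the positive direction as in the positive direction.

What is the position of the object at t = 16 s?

On each constant-a segment, Δv = aΔt and Δx = v₀Δt + ½aΔt²; chain segment to segment.
0–3 s: v starts 2 m/s; Δx = 2·3 + ½·-2·3² = -3 m; v ends -4 m/s.
3–7 s: v starts -4 m/s; Δx = -4·4 + ½·4·4² = 16 m; v ends 12 m/s.
7–13 s: v starts 12 m/s; Δx = 12·6 + ½·-4·6² = 0 m; v ends -12 m/s.
13–16 s: v starts -12 m/s; Δx = -12·3 + ½·-7·3² = -67.5 m; v ends -33 m/s.
x(16) = 1 + Σ Δx = -53.5 m.

-53.5 m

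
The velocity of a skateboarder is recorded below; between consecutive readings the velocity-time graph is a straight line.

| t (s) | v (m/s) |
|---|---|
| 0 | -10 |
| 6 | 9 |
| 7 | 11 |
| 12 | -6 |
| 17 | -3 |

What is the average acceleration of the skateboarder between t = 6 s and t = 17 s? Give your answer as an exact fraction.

Average acceleration = Δv/Δt = (-3 − 9)/(17 − 6) = -12/11 m/s².

-12/11 m/s²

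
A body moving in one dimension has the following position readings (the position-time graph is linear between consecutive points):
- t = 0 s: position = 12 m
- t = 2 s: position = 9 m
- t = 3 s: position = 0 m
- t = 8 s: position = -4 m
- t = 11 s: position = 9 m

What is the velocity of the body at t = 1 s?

-1.5 m/s

Velocity is the slope of the x-t graph on 0–2 s: (9 − 12)/(2 − 0) = -1.5 m/s.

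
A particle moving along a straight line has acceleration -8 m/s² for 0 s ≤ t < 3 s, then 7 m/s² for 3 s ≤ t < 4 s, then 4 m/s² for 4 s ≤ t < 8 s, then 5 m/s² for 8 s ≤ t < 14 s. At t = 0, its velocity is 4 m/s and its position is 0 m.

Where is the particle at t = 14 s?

On each constant-a segment, Δv = aΔt and Δx = v₀Δt + ½aΔt²; chain segment to segment.
0–3 s: v starts 4 m/s; Δx = 4·3 + ½·-8·3² = -24 m; v ends -20 m/s.
3–4 s: v starts -20 m/s; Δx = -20·1 + ½·7·1² = -16.5 m; v ends -13 m/s.
4–8 s: v starts -13 m/s; Δx = -13·4 + ½·4·4² = -20 m; v ends 3 m/s.
8–14 s: v starts 3 m/s; Δx = 3·6 + ½·5·6² = 108 m; v ends 33 m/s.
x(14) = 0 + Σ Δx = 47.5 m.

47.5 m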